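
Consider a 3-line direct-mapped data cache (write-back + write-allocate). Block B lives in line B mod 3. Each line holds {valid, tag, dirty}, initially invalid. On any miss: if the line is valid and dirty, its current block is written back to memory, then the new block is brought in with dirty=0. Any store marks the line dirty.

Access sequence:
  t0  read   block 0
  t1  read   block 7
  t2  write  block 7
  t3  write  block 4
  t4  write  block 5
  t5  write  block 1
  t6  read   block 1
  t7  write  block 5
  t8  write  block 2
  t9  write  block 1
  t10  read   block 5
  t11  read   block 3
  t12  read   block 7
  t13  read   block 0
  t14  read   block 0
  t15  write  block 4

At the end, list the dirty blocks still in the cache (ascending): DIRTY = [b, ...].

DIRTY = [4]

  0 | R B0 → L0 miss [-]
  1 | R B7 → L1 miss [-]
  2 | W B7 → L1 hit [D]
  3 | W B4 → L1 miss wb→B7 [D]
  4 | W B5 → L2 miss [D]
  5 | W B1 → L1 miss wb→B4 [D]
  6 | R B1 → L1 hit [D]
  7 | W B5 → L2 hit [D]
  8 | W B2 → L2 miss wb→B5 [D]
  9 | W B1 → L1 hit [D]
  10 | R B5 → L2 miss wb→B2 [-]
  11 | R B3 → L0 miss [-]
  12 | R B7 → L1 miss wb→B1 [-]
  13 | R B0 → L0 miss [-]
  14 | R B0 → L0 hit [-]
  15 | W B4 → L1 miss [D]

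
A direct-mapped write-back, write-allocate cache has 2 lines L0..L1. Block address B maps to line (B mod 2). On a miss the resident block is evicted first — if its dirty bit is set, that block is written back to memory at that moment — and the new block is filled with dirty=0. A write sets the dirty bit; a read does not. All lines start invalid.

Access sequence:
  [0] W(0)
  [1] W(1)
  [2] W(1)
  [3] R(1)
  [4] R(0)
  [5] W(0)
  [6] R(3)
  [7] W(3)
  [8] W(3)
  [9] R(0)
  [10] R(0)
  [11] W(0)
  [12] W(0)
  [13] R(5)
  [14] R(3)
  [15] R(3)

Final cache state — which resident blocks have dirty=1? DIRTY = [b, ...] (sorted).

  0 | W B0 → L0 miss [D]
  1 | W B1 → L1 miss [D]
  2 | W B1 → L1 hit [D]
  3 | R B1 → L1 hit [D]
  4 | R B0 → L0 hit [D]
  5 | W B0 → L0 hit [D]
  6 | R B3 → L1 miss wb→B1 [-]
  7 | W B3 → L1 hit [D]
  8 | W B3 → L1 hit [D]
  9 | R B0 → L0 hit [D]
  10 | R B0 → L0 hit [D]
  11 | W B0 → L0 hit [D]
  12 | W B0 → L0 hit [D]
  13 | R B5 → L1 miss wb→B3 [-]
  14 | R B3 → L1 miss [-]
  15 | R B3 → L1 hit [-]

DIRTY = [0]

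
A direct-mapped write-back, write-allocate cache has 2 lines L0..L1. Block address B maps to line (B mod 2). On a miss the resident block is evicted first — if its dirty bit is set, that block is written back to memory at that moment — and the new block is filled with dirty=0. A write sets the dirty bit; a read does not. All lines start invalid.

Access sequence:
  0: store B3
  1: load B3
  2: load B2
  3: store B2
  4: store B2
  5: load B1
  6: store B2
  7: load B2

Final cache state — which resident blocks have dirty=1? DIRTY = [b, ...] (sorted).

DIRTY = [2]

  0 | W B3 → L1 miss [D]
  1 | R B3 → L1 hit [D]
  2 | R B2 → L0 miss [-]
  3 | W B2 → L0 hit [D]
  4 | W B2 → L0 hit [D]
  5 | R B1 → L1 miss wb→B3 [-]
  6 | W B2 → L0 hit [D]
  7 | R B2 → L0 hit [D]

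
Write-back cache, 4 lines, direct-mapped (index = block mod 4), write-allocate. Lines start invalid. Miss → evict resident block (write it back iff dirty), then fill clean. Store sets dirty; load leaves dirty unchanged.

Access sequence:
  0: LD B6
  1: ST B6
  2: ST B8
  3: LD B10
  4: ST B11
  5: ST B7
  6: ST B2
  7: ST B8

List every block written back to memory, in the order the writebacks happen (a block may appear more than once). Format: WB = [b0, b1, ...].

0: R B6 → L2 miss [-]
1: W B6 → L2 hit [D]
2: W B8 → L0 miss [D]
3: R B10 → L2 miss wb→B6 [-]
4: W B11 → L3 miss [D]
5: W B7 → L3 miss wb→B11 [D]
6: W B2 → L2 miss [D]
7: W B8 → L0 hit [D]

WB = [6, 11]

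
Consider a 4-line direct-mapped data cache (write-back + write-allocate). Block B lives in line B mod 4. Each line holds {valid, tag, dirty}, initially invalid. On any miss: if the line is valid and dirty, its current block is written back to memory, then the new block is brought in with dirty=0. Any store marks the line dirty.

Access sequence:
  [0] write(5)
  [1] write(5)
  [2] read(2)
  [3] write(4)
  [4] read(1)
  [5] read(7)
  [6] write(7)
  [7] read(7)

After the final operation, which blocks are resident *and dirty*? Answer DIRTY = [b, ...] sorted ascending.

0: W B5 → L1 miss [D]
1: W B5 → L1 hit [D]
2: R B2 → L2 miss [-]
3: W B4 → L0 miss [D]
4: R B1 → L1 miss wb→B5 [-]
5: R B7 → L3 miss [-]
6: W B7 → L3 hit [D]
7: R B7 → L3 hit [D]

DIRTY = [4, 7]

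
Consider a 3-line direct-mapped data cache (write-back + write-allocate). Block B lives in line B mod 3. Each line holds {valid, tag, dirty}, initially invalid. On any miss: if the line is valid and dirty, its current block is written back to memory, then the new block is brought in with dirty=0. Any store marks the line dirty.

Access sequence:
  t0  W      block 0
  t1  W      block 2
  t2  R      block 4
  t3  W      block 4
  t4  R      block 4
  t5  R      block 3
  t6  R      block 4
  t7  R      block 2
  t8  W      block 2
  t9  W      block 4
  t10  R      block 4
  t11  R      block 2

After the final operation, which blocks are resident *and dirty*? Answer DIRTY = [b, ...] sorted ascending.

  0 | W B0 → L0 miss [D]
  1 | W B2 → L2 miss [D]
  2 | R B4 → L1 miss [-]
  3 | W B4 → L1 hit [D]
  4 | R B4 → L1 hit [D]
  5 | R B3 → L0 miss wb→B0 [-]
  6 | R B4 → L1 hit [D]
  7 | R B2 → L2 hit [D]
  8 | W B2 → L2 hit [D]
  9 | W B4 → L1 hit [D]
  10 | R B4 → L1 hit [D]
  11 | R B2 → L2 hit [D]

DIRTY = [2, 4]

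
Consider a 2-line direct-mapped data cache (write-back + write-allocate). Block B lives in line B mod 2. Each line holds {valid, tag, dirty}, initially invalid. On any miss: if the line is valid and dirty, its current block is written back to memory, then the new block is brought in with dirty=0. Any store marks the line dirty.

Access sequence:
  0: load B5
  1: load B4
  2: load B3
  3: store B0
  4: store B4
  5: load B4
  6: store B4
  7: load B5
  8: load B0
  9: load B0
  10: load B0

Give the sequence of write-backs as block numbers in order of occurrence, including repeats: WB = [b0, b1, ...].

0: R B5 → L1 miss [-]
1: R B4 → L0 miss [-]
2: R B3 → L1 miss [-]
3: W B0 → L0 miss [D]
4: W B4 → L0 miss wb→B0 [D]
5: R B4 → L0 hit [D]
6: W B4 → L0 hit [D]
7: R B5 → L1 miss [-]
8: R B0 → L0 miss wb→B4 [-]
9: R B0 → L0 hit [-]
10: R B0 → L0 hit [-]

WB = [0, 4]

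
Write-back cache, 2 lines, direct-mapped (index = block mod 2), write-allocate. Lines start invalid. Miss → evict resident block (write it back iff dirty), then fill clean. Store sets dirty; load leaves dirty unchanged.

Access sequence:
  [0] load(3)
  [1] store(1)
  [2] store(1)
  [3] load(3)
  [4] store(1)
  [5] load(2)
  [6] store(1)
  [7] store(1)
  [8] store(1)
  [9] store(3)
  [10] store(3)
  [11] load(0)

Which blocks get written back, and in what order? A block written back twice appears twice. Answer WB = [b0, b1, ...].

WB = [1, 1]

  0 | R B3 → L1 miss [-]
  1 | W B1 → L1 miss [D]
  2 | W B1 → L1 hit [D]
  3 | R B3 → L1 miss wb→B1 [-]
  4 | W B1 → L1 miss [D]
  5 | R B2 → L0 miss [-]
  6 | W B1 → L1 hit [D]
  7 | W B1 → L1 hit [D]
  8 | W B1 → L1 hit [D]
  9 | W B3 → L1 miss wb→B1 [D]
  10 | W B3 → L1 hit [D]
  11 | R B0 → L0 miss [-]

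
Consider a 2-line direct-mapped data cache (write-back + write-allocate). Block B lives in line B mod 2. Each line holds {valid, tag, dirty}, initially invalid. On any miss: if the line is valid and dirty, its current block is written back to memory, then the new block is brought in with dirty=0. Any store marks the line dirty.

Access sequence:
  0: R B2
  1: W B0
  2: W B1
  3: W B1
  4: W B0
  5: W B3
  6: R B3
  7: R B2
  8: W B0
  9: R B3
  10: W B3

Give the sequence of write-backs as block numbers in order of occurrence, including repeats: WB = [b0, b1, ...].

  0 | R B2 → L0 miss [-]
  1 | W B0 → L0 miss [D]
  2 | W B1 → L1 miss [D]
  3 | W B1 → L1 hit [D]
  4 | W B0 → L0 hit [D]
  5 | W B3 → L1 miss wb→B1 [D]
  6 | R B3 → L1 hit [D]
  7 | R B2 → L0 miss wb→B0 [-]
  8 | W B0 → L0 miss [D]
  9 | R B3 → L1 hit [D]
  10 | W B3 → L1 hit [D]

WB = [1, 0]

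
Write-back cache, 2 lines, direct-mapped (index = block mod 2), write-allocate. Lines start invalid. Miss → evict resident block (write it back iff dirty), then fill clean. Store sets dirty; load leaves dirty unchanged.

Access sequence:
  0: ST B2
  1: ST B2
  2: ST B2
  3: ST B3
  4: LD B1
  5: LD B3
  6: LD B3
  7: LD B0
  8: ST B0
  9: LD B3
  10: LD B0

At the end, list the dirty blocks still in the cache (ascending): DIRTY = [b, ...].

  0 | W B2 → L0 miss [D]
  1 | W B2 → L0 hit [D]
  2 | W B2 → L0 hit [D]
  3 | W B3 → L1 miss [D]
  4 | R B1 → L1 miss wb→B3 [-]
  5 | R B3 → L1 miss [-]
  6 | R B3 → L1 hit [-]
  7 | R B0 → L0 miss wb→B2 [-]
  8 | W B0 → L0 hit [D]
  9 | R B3 → L1 hit [-]
  10 | R B0 → L0 hit [D]

DIRTY = [0]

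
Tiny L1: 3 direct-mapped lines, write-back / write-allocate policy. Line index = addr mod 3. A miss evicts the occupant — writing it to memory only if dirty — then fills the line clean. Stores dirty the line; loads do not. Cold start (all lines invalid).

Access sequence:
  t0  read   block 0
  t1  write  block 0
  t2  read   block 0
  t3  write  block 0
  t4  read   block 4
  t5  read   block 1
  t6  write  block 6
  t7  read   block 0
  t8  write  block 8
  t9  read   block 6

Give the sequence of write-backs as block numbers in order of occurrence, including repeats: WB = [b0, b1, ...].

WB = [0, 6]

0: R B0 → L0 miss [-]
1: W B0 → L0 hit [D]
2: R B0 → L0 hit [D]
3: W B0 → L0 hit [D]
4: R B4 → L1 miss [-]
5: R B1 → L1 miss [-]
6: W B6 → L0 miss wb→B0 [D]
7: R B0 → L0 miss wb→B6 [-]
8: W B8 → L2 miss [D]
9: R B6 → L0 miss [-]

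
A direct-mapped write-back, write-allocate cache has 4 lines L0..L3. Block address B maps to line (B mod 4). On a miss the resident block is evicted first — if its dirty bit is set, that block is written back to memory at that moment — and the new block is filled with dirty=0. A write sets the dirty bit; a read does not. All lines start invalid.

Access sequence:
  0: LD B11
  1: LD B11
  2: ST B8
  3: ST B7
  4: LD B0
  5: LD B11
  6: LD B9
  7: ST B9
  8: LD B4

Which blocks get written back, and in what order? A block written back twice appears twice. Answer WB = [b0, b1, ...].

WB = [8, 7]

0: R B11 -> L3 miss  d=-]
1: R B11 -> L3 hit  d=-]
2: W B8 -> L0 miss  d=D]
3: W B7 -> L3 miss  d=D]
4: R B0 -> L0 miss wb->B8  d=-]
5: R B11 -> L3 miss wb->B7  d=-]
6: R B9 -> L1 miss  d=-]
7: W B9 -> L1 hit  d=D]
8: R B4 -> L0 miss  d=-]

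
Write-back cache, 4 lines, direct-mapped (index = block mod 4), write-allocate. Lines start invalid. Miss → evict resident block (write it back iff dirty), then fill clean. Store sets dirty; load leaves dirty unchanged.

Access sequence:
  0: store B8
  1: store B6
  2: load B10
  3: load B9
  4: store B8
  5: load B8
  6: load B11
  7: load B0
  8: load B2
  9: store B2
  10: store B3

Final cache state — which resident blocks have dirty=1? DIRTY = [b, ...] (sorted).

DIRTY = [2, 3]

0: W B8 → L0 miss [D]
1: W B6 → L2 miss [D]
2: R B10 → L2 miss wb→B6 [-]
3: R B9 → L1 miss [-]
4: W B8 → L0 hit [D]
5: R B8 → L0 hit [D]
6: R B11 → L3 miss [-]
7: R B0 → L0 miss wb→B8 [-]
8: R B2 → L2 miss [-]
9: W B2 → L2 hit [D]
10: W B3 → L3 miss [D]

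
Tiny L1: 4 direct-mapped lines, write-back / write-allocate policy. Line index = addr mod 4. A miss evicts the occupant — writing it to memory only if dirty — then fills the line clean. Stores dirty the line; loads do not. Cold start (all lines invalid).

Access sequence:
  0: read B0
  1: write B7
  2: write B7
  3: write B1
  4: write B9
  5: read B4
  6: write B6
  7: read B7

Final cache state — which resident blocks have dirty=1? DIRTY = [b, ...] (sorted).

DIRTY = [6, 7, 9]

  0 | R B0 → L0 miss [-]
  1 | W B7 → L3 miss [D]
  2 | W B7 → L3 hit [D]
  3 | W B1 → L1 miss [D]
  4 | W B9 → L1 miss wb→B1 [D]
  5 | R B4 → L0 miss [-]
  6 | W B6 → L2 miss [D]
  7 | R B7 → L3 hit [D]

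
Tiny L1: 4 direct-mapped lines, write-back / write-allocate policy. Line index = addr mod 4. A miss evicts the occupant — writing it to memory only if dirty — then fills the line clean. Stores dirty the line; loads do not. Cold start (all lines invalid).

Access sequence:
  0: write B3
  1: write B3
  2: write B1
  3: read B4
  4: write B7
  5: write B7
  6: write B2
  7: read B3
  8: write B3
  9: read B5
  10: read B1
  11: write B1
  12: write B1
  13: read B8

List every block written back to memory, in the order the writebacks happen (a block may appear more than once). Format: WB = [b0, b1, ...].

WB = [3, 7, 1]

  0 | W B3 → L3 miss [D]
  1 | W B3 → L3 hit [D]
  2 | W B1 → L1 miss [D]
  3 | R B4 → L0 miss [-]
  4 | W B7 → L3 miss wb→B3 [D]
  5 | W B7 → L3 hit [D]
  6 | W B2 → L2 miss [D]
  7 | R B3 → L3 miss wb→B7 [-]
  8 | W B3 → L3 hit [D]
  9 | R B5 → L1 miss wb→B1 [-]
  10 | R B1 → L1 miss [-]
  11 | W B1 → L1 hit [D]
  12 | W B1 → L1 hit [D]
  13 | R B8 → L0 miss [-]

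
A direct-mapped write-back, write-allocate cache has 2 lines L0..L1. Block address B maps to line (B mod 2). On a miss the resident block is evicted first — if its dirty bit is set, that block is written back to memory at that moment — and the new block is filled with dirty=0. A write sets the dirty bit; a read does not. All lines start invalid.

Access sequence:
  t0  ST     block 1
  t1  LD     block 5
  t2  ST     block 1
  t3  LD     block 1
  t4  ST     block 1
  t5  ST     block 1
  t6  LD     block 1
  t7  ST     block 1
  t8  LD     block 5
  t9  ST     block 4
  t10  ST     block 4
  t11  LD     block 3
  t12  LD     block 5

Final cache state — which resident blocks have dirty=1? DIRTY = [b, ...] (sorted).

DIRTY = [4]

0: W B1 -> L1 miss  d=D]
1: R B5 -> L1 miss wb->B1  d=-]
2: W B1 -> L1 miss  d=D]
3: R B1 -> L1 hit  d=D]
4: W B1 -> L1 hit  d=D]
5: W B1 -> L1 hit  d=D]
6: R B1 -> L1 hit  d=D]
7: W B1 -> L1 hit  d=D]
8: R B5 -> L1 miss wb->B1  d=-]
9: W B4 -> L0 miss  d=D]
10: W B4 -> L0 hit  d=D]
11: R B3 -> L1 miss  d=-]
12: R B5 -> L1 miss  d=-]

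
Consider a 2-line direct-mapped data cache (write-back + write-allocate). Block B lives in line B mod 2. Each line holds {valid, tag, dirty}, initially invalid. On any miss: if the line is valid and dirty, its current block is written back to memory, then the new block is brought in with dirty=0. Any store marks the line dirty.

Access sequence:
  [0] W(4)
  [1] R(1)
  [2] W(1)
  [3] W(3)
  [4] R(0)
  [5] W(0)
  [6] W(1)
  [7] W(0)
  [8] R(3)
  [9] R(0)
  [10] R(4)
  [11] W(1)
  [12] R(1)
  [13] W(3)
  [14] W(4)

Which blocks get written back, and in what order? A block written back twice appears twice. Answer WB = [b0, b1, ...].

WB = [1, 4, 3, 1, 0, 1]

0: W B4 -> L0 miss  d=D]
1: R B1 -> L1 miss  d=-]
2: W B1 -> L1 hit  d=D]
3: W B3 -> L1 miss wb->B1  d=D]
4: R B0 -> L0 miss wb->B4  d=-]
5: W B0 -> L0 hit  d=D]
6: W B1 -> L1 miss wb->B3  d=D]
7: W B0 -> L0 hit  d=D]
8: R B3 -> L1 miss wb->B1  d=-]
9: R B0 -> L0 hit  d=D]
10: R B4 -> L0 miss wb->B0  d=-]
11: W B1 -> L1 miss  d=D]
12: R B1 -> L1 hit  d=D]
13: W B3 -> L1 miss wb->B1  d=D]
14: W B4 -> L0 hit  d=D]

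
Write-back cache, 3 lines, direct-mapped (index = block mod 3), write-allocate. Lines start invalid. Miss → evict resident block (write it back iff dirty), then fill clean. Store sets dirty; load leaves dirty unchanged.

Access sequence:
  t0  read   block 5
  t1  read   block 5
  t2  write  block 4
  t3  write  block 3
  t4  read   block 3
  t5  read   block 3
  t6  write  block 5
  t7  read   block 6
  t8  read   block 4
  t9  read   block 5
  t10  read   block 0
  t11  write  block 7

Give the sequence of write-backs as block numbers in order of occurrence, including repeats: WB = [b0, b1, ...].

WB = [3, 4]

  0 | R B5 → L2 miss [-]
  1 | R B5 → L2 hit [-]
  2 | W B4 → L1 miss [D]
  3 | W B3 → L0 miss [D]
  4 | R B3 → L0 hit [D]
  5 | R B3 → L0 hit [D]
  6 | W B5 → L2 hit [D]
  7 | R B6 → L0 miss wb→B3 [-]
  8 | R B4 → L1 hit [D]
  9 | R B5 → L2 hit [D]
  10 | R B0 → L0 miss [-]
  11 | W B7 → L1 miss wb→B4 [D]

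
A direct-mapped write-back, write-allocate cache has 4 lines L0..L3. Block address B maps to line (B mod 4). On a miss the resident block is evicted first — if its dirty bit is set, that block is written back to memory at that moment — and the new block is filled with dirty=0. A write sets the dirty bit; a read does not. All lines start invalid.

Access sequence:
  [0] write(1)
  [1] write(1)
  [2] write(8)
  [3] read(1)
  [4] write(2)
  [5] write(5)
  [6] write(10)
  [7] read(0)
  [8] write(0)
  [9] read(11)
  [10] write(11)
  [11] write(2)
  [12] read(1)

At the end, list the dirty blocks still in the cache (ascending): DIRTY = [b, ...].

  0 | W B1 → L1 miss [D]
  1 | W B1 → L1 hit [D]
  2 | W B8 → L0 miss [D]
  3 | R B1 → L1 hit [D]
  4 | W B2 → L2 miss [D]
  5 | W B5 → L1 miss wb→B1 [D]
  6 | W B10 → L2 miss wb→B2 [D]
  7 | R B0 → L0 miss wb→B8 [-]
  8 | W B0 → L0 hit [D]
  9 | R B11 → L3 miss [-]
  10 | W B11 → L3 hit [D]
  11 | W B2 → L2 miss wb→B10 [D]
  12 | R B1 → L1 miss wb→B5 [-]

DIRTY = [0, 2, 11]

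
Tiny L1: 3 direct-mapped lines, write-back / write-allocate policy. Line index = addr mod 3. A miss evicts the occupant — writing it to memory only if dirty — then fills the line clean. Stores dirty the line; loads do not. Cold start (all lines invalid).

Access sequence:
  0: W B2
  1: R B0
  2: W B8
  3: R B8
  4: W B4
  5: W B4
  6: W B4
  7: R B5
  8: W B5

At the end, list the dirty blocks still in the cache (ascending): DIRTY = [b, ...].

DIRTY = [4, 5]

0: W B2 → L2 miss [D]
1: R B0 → L0 miss [-]
2: W B8 → L2 miss wb→B2 [D]
3: R B8 → L2 hit [D]
4: W B4 → L1 miss [D]
5: W B4 → L1 hit [D]
6: W B4 → L1 hit [D]
7: R B5 → L2 miss wb→B8 [-]
8: W B5 → L2 hit [D]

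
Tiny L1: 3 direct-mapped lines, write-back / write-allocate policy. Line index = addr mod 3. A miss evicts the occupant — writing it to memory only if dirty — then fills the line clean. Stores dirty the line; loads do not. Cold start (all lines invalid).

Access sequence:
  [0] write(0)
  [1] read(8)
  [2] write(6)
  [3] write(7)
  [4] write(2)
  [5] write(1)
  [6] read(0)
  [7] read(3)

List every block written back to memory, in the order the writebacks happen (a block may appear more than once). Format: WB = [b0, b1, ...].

  0 | W B0 → L0 miss [D]
  1 | R B8 → L2 miss [-]
  2 | W B6 → L0 miss wb→B0 [D]
  3 | W B7 → L1 miss [D]
  4 | W B2 → L2 miss [D]
  5 | W B1 → L1 miss wb→B7 [D]
  6 | R B0 → L0 miss wb→B6 [-]
  7 | R B3 → L0 miss [-]

WB = [0, 7, 6]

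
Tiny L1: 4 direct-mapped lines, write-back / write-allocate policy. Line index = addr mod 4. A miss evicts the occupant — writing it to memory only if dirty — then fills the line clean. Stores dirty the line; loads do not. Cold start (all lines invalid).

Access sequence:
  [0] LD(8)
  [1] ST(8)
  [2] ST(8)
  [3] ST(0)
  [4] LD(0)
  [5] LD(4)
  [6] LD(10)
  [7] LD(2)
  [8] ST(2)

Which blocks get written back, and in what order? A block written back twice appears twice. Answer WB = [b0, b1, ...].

0: R B8 -> L0 miss  d=-]
1: W B8 -> L0 hit  d=D]
2: W B8 -> L0 hit  d=D]
3: W B0 -> L0 miss wb->B8  d=D]
4: R B0 -> L0 hit  d=D]
5: R B4 -> L0 miss wb->B0  d=-]
6: R B10 -> L2 miss  d=-]
7: R B2 -> L2 miss  d=-]
8: W B2 -> L2 hit  d=D]

WB = [8, 0]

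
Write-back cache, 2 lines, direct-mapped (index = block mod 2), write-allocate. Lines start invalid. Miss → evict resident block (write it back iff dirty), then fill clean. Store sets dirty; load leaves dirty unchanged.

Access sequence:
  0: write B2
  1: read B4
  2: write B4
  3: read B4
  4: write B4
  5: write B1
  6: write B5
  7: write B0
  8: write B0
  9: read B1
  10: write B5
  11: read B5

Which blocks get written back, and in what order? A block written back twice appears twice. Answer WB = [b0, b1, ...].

WB = [2, 1, 4, 5]

0: W B2 → L0 miss [D]
1: R B4 → L0 miss wb→B2 [-]
2: W B4 → L0 hit [D]
3: R B4 → L0 hit [D]
4: W B4 → L0 hit [D]
5: W B1 → L1 miss [D]
6: W B5 → L1 miss wb→B1 [D]
7: W B0 → L0 miss wb→B4 [D]
8: W B0 → L0 hit [D]
9: R B1 → L1 miss wb→B5 [-]
10: W B5 → L1 miss [D]
11: R B5 → L1 hit [D]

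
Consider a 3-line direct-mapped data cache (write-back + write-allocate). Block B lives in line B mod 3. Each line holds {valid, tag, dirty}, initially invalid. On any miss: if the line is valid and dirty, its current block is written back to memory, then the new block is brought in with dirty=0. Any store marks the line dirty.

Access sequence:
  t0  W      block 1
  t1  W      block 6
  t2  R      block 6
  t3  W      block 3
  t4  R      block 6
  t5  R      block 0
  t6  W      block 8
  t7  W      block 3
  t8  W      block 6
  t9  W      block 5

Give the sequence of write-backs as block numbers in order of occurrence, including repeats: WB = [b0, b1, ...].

0: W B1 → L1 miss [D]
1: W B6 → L0 miss [D]
2: R B6 → L0 hit [D]
3: W B3 → L0 miss wb→B6 [D]
4: R B6 → L0 miss wb→B3 [-]
5: R B0 → L0 miss [-]
6: W B8 → L2 miss [D]
7: W B3 → L0 miss [D]
8: W B6 → L0 miss wb→B3 [D]
9: W B5 → L2 miss wb→B8 [D]

WB = [6, 3, 3, 8]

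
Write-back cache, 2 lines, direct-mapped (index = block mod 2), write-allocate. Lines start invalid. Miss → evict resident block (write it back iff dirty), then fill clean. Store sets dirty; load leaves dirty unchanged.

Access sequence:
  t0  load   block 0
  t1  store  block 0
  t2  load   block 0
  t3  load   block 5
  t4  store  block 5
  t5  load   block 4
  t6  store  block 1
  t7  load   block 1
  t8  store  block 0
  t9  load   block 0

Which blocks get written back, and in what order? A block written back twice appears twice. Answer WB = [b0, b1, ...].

WB = [0, 5]

0: R B0 -> L0 miss  d=-]
1: W B0 -> L0 hit  d=D]
2: R B0 -> L0 hit  d=D]
3: R B5 -> L1 miss  d=-]
4: W B5 -> L1 hit  d=D]
5: R B4 -> L0 miss wb->B0  d=-]
6: W B1 -> L1 miss wb->B5  d=D]
7: R B1 -> L1 hit  d=D]
8: W B0 -> L0 miss  d=D]
9: R B0 -> L0 hit  d=D]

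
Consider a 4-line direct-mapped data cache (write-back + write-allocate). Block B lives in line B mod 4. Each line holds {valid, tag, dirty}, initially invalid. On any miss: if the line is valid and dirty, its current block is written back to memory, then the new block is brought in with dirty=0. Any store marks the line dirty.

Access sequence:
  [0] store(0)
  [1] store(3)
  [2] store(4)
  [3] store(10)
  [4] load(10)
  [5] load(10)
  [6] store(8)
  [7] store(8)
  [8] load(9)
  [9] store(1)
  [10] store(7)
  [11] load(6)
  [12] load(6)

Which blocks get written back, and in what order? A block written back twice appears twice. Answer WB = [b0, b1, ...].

0: W B0 → L0 miss [D]
1: W B3 → L3 miss [D]
2: W B4 → L0 miss wb→B0 [D]
3: W B10 → L2 miss [D]
4: R B10 → L2 hit [D]
5: R B10 → L2 hit [D]
6: W B8 → L0 miss wb→B4 [D]
7: W B8 → L0 hit [D]
8: R B9 → L1 miss [-]
9: W B1 → L1 miss [D]
10: W B7 → L3 miss wb→B3 [D]
11: R B6 → L2 miss wb→B10 [-]
12: R B6 → L2 hit [-]

WB = [0, 4, 3, 10]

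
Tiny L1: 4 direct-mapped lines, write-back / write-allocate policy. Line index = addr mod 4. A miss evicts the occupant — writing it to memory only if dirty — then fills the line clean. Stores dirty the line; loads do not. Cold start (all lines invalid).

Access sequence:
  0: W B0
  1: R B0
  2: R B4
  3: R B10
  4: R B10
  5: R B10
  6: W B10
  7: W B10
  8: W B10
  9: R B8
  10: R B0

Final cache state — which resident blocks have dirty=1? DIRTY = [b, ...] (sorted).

DIRTY = [10]

0: W B0 → L0 miss [D]
1: R B0 → L0 hit [D]
2: R B4 → L0 miss wb→B0 [-]
3: R B10 → L2 miss [-]
4: R B10 → L2 hit [-]
5: R B10 → L2 hit [-]
6: W B10 → L2 hit [D]
7: W B10 → L2 hit [D]
8: W B10 → L2 hit [D]
9: R B8 → L0 miss [-]
10: R B0 → L0 miss [-]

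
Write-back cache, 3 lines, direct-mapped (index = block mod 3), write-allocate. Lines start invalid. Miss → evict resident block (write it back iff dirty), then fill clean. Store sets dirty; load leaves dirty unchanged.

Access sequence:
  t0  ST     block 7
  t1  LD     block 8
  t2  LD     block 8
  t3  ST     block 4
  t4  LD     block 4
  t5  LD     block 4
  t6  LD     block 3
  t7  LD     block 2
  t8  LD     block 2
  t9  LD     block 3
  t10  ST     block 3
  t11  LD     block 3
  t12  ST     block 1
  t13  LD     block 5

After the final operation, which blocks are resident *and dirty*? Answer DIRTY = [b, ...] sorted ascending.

DIRTY = [1, 3]

0: W B7 → L1 miss [D]
1: R B8 → L2 miss [-]
2: R B8 → L2 hit [-]
3: W B4 → L1 miss wb→B7 [D]
4: R B4 → L1 hit [D]
5: R B4 → L1 hit [D]
6: R B3 → L0 miss [-]
7: R B2 → L2 miss [-]
8: R B2 → L2 hit [-]
9: R B3 → L0 hit [-]
10: W B3 → L0 hit [D]
11: R B3 → L0 hit [D]
12: W B1 → L1 miss wb→B4 [D]
13: R B5 → L2 miss [-]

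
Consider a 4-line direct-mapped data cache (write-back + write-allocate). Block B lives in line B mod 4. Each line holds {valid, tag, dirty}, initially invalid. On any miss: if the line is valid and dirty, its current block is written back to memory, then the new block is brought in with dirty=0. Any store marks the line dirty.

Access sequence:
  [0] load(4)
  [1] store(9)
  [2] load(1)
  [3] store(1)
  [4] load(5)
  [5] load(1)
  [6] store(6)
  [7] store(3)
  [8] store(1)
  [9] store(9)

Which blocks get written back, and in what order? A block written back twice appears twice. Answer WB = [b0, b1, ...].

WB = [9, 1, 1]

0: R B4 → L0 miss [-]
1: W B9 → L1 miss [D]
2: R B1 → L1 miss wb→B9 [-]
3: W B1 → L1 hit [D]
4: R B5 → L1 miss wb→B1 [-]
5: R B1 → L1 miss [-]
6: W B6 → L2 miss [D]
7: W B3 → L3 miss [D]
8: W B1 → L1 hit [D]
9: W B9 → L1 miss wb→B1 [D]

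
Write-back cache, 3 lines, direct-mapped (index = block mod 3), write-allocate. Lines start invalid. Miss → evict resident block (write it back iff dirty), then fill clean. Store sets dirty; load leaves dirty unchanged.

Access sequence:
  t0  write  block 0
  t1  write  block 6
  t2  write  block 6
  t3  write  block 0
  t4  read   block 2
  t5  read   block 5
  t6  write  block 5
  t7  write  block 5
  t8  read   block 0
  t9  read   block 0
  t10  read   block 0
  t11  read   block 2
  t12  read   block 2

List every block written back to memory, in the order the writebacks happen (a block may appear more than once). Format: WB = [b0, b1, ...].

  0 | W B0 → L0 miss [D]
  1 | W B6 → L0 miss wb→B0 [D]
  2 | W B6 → L0 hit [D]
  3 | W B0 → L0 miss wb→B6 [D]
  4 | R B2 → L2 miss [-]
  5 | R B5 → L2 miss [-]
  6 | W B5 → L2 hit [D]
  7 | W B5 → L2 hit [D]
  8 | R B0 → L0 hit [D]
  9 | R B0 → L0 hit [D]
  10 | R B0 → L0 hit [D]
  11 | R B2 → L2 miss wb→B5 [-]
  12 | R B2 → L2 hit [-]

WB = [0, 6, 5]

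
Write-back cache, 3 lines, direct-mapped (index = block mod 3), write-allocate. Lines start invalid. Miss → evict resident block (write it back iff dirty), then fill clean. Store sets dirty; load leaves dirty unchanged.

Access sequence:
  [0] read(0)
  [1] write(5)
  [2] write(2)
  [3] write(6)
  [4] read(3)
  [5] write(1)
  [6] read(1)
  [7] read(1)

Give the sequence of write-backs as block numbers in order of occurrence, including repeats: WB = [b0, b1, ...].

0: R B0 -> L0 miss  d=-]
1: W B5 -> L2 miss  d=D]
2: W B2 -> L2 miss wb->B5  d=D]
3: W B6 -> L0 miss  d=D]
4: R B3 -> L0 miss wb->B6  d=-]
5: W B1 -> L1 miss  d=D]
6: R B1 -> L1 hit  d=D]
7: R B1 -> L1 hit  d=D]

WB = [5, 6]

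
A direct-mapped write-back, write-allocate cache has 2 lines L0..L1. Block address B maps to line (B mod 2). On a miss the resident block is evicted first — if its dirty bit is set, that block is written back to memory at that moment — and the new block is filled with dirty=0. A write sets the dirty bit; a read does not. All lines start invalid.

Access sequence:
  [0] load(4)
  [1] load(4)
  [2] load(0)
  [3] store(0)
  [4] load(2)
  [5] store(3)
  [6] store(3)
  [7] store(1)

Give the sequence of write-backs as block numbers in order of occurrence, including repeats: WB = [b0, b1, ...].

WB = [0, 3]

0: R B4 → L0 miss [-]
1: R B4 → L0 hit [-]
2: R B0 → L0 miss [-]
3: W B0 → L0 hit [D]
4: R B2 → L0 miss wb→B0 [-]
5: W B3 → L1 miss [D]
6: W B3 → L1 hit [D]
7: W B1 → L1 miss wb→B3 [D]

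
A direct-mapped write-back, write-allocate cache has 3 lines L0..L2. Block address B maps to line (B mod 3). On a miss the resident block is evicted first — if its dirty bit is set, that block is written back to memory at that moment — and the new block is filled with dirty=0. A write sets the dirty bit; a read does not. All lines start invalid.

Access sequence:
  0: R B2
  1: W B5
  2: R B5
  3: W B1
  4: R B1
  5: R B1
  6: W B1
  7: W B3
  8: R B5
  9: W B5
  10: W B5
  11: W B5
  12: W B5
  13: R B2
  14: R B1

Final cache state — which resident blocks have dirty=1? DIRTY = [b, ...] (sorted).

0: R B2 -> L2 miss  d=-]
1: W B5 -> L2 miss  d=D]
2: R B5 -> L2 hit  d=D]
3: W B1 -> L1 miss  d=D]
4: R B1 -> L1 hit  d=D]
5: R B1 -> L1 hit  d=D]
6: W B1 -> L1 hit  d=D]
7: W B3 -> L0 miss  d=D]
8: R B5 -> L2 hit  d=D]
9: W B5 -> L2 hit  d=D]
10: W B5 -> L2 hit  d=D]
11: W B5 -> L2 hit  d=D]
12: W B5 -> L2 hit  d=D]
13: R B2 -> L2 miss wb->B5  d=-]
14: R B1 -> L1 hit  d=D]

DIRTY = [1, 3]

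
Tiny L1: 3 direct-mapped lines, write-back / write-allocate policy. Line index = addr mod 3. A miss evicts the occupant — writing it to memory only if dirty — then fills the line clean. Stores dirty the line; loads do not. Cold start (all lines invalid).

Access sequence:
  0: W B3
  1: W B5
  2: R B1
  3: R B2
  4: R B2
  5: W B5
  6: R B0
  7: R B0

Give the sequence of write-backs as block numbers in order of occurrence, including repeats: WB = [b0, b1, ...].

WB = [5, 3]

0: W B3 → L0 miss [D]
1: W B5 → L2 miss [D]
2: R B1 → L1 miss [-]
3: R B2 → L2 miss wb→B5 [-]
4: R B2 → L2 hit [-]
5: W B5 → L2 miss [D]
6: R B0 → L0 miss wb→B3 [-]
7: R B0 → L0 hit [-]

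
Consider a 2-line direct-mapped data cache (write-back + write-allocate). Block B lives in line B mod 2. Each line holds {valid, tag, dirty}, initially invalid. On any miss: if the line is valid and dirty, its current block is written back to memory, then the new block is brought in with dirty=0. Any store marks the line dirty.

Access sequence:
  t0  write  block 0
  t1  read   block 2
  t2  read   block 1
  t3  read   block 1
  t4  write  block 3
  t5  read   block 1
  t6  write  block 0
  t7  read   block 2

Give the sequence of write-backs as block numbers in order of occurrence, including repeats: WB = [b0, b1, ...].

WB = [0, 3, 0]

0: W B0 → L0 miss [D]
1: R B2 → L0 miss wb→B0 [-]
2: R B1 → L1 miss [-]
3: R B1 → L1 hit [-]
4: W B3 → L1 miss [D]
5: R B1 → L1 miss wb→B3 [-]
6: W B0 → L0 miss [D]
7: R B2 → L0 miss wb→B0 [-]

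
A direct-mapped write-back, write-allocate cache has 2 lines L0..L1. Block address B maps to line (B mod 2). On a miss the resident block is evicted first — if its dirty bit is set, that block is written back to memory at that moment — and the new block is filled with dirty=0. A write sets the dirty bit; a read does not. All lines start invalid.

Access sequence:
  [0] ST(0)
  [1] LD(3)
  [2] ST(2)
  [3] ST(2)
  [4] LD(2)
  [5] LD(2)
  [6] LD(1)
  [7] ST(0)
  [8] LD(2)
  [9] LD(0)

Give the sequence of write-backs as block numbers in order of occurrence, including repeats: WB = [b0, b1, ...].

WB = [0, 2, 0]

0: W B0 -> L0 miss  d=D]
1: R B3 -> L1 miss  d=-]
2: W B2 -> L0 miss wb->B0  d=D]
3: W B2 -> L0 hit  d=D]
4: R B2 -> L0 hit  d=D]
5: R B2 -> L0 hit  d=D]
6: R B1 -> L1 miss  d=-]
7: W B0 -> L0 miss wb->B2  d=D]
8: R B2 -> L0 miss wb->B0  d=-]
9: R B0 -> L0 miss  d=-]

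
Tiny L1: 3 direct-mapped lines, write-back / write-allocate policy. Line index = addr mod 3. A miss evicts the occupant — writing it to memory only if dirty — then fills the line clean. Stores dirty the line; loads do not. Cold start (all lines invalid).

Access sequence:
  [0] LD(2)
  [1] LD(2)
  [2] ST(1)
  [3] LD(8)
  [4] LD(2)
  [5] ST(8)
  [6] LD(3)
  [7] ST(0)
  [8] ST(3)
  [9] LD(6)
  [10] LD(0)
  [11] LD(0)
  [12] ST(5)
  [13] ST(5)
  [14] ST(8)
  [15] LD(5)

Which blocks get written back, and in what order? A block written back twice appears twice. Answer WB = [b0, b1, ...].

WB = [0, 3, 8, 5, 8]

  0 | R B2 → L2 miss [-]
  1 | R B2 → L2 hit [-]
  2 | W B1 → L1 miss [D]
  3 | R B8 → L2 miss [-]
  4 | R B2 → L2 miss [-]
  5 | W B8 → L2 miss [D]
  6 | R B3 → L0 miss [-]
  7 | W B0 → L0 miss [D]
  8 | W B3 → L0 miss wb→B0 [D]
  9 | R B6 → L0 miss wb→B3 [-]
  10 | R B0 → L0 miss [-]
  11 | R B0 → L0 hit [-]
  12 | W B5 → L2 miss wb→B8 [D]
  13 | W B5 → L2 hit [D]
  14 | W B8 → L2 miss wb→B5 [D]
  15 | R B5 → L2 miss wb→B8 [-]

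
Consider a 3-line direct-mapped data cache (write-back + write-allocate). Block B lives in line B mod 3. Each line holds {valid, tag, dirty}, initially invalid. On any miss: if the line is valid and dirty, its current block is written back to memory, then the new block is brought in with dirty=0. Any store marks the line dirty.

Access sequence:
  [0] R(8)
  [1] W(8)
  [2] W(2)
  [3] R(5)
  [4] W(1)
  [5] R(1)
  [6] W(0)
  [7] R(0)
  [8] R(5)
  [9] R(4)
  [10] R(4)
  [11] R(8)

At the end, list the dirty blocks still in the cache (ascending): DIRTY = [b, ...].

DIRTY = [0]

0: R B8 -> L2 miss  d=-]
1: W B8 -> L2 hit  d=D]
2: W B2 -> L2 miss wb->B8  d=D]
3: R B5 -> L2 miss wb->B2  d=-]
4: W B1 -> L1 miss  d=D]
5: R B1 -> L1 hit  d=D]
6: W B0 -> L0 miss  d=D]
7: R B0 -> L0 hit  d=D]
8: R B5 -> L2 hit  d=-]
9: R B4 -> L1 miss wb->B1  d=-]
10: R B4 -> L1 hit  d=-]
11: R B8 -> L2 miss  d=-]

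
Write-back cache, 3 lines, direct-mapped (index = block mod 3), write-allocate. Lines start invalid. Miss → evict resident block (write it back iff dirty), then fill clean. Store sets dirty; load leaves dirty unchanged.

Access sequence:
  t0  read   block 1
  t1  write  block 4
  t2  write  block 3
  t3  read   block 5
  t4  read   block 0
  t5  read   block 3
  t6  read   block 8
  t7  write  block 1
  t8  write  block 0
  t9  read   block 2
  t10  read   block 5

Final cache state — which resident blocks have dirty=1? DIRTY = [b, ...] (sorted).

DIRTY = [0, 1]

0: R B1 -> L1 miss  d=-]
1: W B4 -> L1 miss  d=D]
2: W B3 -> L0 miss  d=D]
3: R B5 -> L2 miss  d=-]
4: R B0 -> L0 miss wb->B3  d=-]
5: R B3 -> L0 miss  d=-]
6: R B8 -> L2 miss  d=-]
7: W B1 -> L1 miss wb->B4  d=D]
8: W B0 -> L0 miss  d=D]
9: R B2 -> L2 miss  d=-]
10: R B5 -> L2 miss  d=-]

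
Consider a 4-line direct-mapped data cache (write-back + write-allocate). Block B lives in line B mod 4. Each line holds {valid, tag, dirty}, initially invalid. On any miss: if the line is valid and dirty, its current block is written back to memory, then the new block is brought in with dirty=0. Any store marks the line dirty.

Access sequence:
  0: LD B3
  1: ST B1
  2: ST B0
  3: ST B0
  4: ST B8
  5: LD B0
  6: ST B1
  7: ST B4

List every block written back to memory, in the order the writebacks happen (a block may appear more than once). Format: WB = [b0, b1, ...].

  0 | R B3 → L3 miss [-]
  1 | W B1 → L1 miss [D]
  2 | W B0 → L0 miss [D]
  3 | W B0 → L0 hit [D]
  4 | W B8 → L0 miss wb→B0 [D]
  5 | R B0 → L0 miss wb→B8 [-]
  6 | W B1 → L1 hit [D]
  7 | W B4 → L0 miss [D]

WB = [0, 8]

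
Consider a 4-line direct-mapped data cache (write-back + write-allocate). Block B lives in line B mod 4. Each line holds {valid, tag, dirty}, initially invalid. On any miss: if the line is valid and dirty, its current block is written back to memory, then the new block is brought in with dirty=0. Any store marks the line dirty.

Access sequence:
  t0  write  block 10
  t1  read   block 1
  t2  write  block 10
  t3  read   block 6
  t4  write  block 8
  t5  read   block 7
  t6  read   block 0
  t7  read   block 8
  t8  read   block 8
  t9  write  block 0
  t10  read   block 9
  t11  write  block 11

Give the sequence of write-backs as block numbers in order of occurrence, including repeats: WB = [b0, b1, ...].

WB = [10, 8]

0: W B10 → L2 miss [D]
1: R B1 → L1 miss [-]
2: W B10 → L2 hit [D]
3: R B6 → L2 miss wb→B10 [-]
4: W B8 → L0 miss [D]
5: R B7 → L3 miss [-]
6: R B0 → L0 miss wb→B8 [-]
7: R B8 → L0 miss [-]
8: R B8 → L0 hit [-]
9: W B0 → L0 miss [D]
10: R B9 → L1 miss [-]
11: W B11 → L3 miss [D]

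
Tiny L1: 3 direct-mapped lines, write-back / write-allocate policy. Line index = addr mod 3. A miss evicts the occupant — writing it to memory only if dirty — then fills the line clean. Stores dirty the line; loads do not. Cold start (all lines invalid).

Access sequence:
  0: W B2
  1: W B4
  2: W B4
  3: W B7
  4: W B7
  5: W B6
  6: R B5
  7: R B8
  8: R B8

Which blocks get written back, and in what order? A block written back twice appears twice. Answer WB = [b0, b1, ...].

  0 | W B2 → L2 miss [D]
  1 | W B4 → L1 miss [D]
  2 | W B4 → L1 hit [D]
  3 | W B7 → L1 miss wb→B4 [D]
  4 | W B7 → L1 hit [D]
  5 | W B6 → L0 miss [D]
  6 | R B5 → L2 miss wb→B2 [-]
  7 | R B8 → L2 miss [-]
  8 | R B8 → L2 hit [-]

WB = [4, 2]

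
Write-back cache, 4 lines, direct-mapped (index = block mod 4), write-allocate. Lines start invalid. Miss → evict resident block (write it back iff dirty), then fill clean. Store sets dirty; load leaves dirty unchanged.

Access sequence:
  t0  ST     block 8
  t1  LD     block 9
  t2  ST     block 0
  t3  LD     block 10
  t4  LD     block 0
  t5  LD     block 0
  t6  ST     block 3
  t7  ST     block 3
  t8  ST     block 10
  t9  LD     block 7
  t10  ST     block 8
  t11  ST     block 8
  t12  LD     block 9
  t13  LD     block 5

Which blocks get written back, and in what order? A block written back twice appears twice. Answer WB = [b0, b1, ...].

WB = [8, 3, 0]

  0 | W B8 → L0 miss [D]
  1 | R B9 → L1 miss [-]
  2 | W B0 → L0 miss wb→B8 [D]
  3 | R B10 → L2 miss [-]
  4 | R B0 → L0 hit [D]
  5 | R B0 → L0 hit [D]
  6 | W B3 → L3 miss [D]
  7 | W B3 → L3 hit [D]
  8 | W B10 → L2 hit [D]
  9 | R B7 → L3 miss wb→B3 [-]
  10 | W B8 → L0 miss wb→B0 [D]
  11 | W B8 → L0 hit [D]
  12 | R B9 → L1 hit [-]
  13 | R B5 → L1 miss [-]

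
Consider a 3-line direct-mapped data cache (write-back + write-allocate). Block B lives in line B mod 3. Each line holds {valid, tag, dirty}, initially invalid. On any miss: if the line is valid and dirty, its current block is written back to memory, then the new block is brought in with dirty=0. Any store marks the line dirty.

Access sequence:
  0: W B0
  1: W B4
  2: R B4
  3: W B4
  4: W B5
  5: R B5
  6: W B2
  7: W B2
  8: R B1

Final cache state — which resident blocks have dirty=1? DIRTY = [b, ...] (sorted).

  0 | W B0 → L0 miss [D]
  1 | W B4 → L1 miss [D]
  2 | R B4 → L1 hit [D]
  3 | W B4 → L1 hit [D]
  4 | W B5 → L2 miss [D]
  5 | R B5 → L2 hit [D]
  6 | W B2 → L2 miss wb→B5 [D]
  7 | W B2 → L2 hit [D]
  8 | R B1 → L1 miss wb→B4 [-]

DIRTY = [0, 2]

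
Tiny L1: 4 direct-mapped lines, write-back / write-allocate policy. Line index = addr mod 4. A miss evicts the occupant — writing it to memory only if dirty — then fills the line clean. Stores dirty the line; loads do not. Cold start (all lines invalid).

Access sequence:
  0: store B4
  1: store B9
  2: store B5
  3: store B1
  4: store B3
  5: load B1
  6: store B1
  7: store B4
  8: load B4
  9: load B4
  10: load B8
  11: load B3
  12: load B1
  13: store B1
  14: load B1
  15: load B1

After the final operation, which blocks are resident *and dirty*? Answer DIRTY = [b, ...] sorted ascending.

DIRTY = [1, 3]

  0 | W B4 → L0 miss [D]
  1 | W B9 → L1 miss [D]
  2 | W B5 → L1 miss wb→B9 [D]
  3 | W B1 → L1 miss wb→B5 [D]
  4 | W B3 → L3 miss [D]
  5 | R B1 → L1 hit [D]
  6 | W B1 → L1 hit [D]
  7 | W B4 → L0 hit [D]
  8 | R B4 → L0 hit [D]
  9 | R B4 → L0 hit [D]
  10 | R B8 → L0 miss wb→B4 [-]
  11 | R B3 → L3 hit [D]
  12 | R B1 → L1 hit [D]
  13 | W B1 → L1 hit [D]
  14 | R B1 → L1 hit [D]
  15 | R B1 → L1 hit [D]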